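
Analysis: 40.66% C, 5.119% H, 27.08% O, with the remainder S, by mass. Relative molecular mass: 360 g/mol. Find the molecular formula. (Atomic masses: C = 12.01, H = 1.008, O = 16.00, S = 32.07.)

C12H18O6S3

Assume 100 g: 40.66 g C, 5.119 g H, 27.08 g O, 27.141 g S.
C: 40.66 g ÷ 12.01 g/mol = 3.386 mol
H: 5.119 g ÷ 1.008 g/mol = 5.078 mol
O: 27.08 g ÷ 16.00 g/mol = 1.692 mol
S: 27.141 g ÷ 32.07 g/mol = 0.8463 mol
Ratios (÷ 0.8463): C 4.000, H 6.001, O 2.000, S 1.000
≈ 4:6:2:1 → C4H6O2S
Empirical-formula mass = 118.16 g/mol
n = 360 / 118.16 = 3.05 ≈ 3
Molecular formula = (C4H6O2S)×3 = C12H18O6S3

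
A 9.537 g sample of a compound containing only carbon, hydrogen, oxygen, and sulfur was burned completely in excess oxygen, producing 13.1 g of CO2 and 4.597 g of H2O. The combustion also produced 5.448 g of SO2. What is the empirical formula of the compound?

C7H12O4S2

mol C = 13.1 / 44.01 = 0.2977; mass C = 0.2977 × 12.01 = 3.575 g
mol H = 2 × (4.597 / 18.02) = 0.5102; mass H = 0.5102 × 1.008 = 0.5143 g
mol S = 5.448 / 64.07 = 0.08503; mass S = 2.727 g
mass O = 9.537 − (6.816) = 2.721 g → mol O = 0.1701
Smallest is S at 0.08503 mol; normalising gives C 3.501, H 6.000, O 2.000, S 1.000
Scaling by 2: C 7.00, H 12.00, O 4.00, S 2.00 → C7H12O4S2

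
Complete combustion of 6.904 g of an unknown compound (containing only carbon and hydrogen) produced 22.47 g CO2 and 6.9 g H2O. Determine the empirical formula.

mol C = 22.47 / 44.01 = 0.5106; mass C = 0.5106 × 12.01 = 6.132 g
mol H = 2 × (6.9 / 18.02) = 0.7658; mass H = 0.7658 × 1.008 = 0.7719 g
Smallest is C at 0.5106 mol; normalising gives C 1.000, H 1.500
Multiply by 2: C 2.00, H 3.00 → C2H3

C2H3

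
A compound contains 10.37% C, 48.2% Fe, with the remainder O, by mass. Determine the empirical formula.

Assume 100 g: 10.37 g C, 48.2 g Fe, 41.43 g O.
Moles — C: 10.37 / 12.01 = 0.8634 mol; Fe: 48.2 / 55.85 = 0.863 mol; O: 41.43 / 16.00 = 2.589 mol
Ratios (÷ 0.863): C 1.000, Fe 1.000, O 3.000
→ CFeO3

CFeO3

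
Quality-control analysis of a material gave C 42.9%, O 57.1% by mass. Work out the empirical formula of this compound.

CO

Assume 100 g: 42.9 g C, 57.1 g O.
n(C) = 42.9/12.01 = 3.572, n(O) = 57.1/16.00 = 3.569
Divide by the smallest (3.569 mol O): C 1.001, O 1.000
Ratio ≈ 1:1, so the empirical formula is CO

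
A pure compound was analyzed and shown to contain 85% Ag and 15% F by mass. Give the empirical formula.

AgF

Assume 100 g: 85 g Ag, 15 g F.
n(Ag) = 85/107.87 = 0.788, n(F) = 15/19.00 = 0.7895
Smallest is Ag at 0.788 mol; normalising gives Ag 1.000, F 1.002
→ AgF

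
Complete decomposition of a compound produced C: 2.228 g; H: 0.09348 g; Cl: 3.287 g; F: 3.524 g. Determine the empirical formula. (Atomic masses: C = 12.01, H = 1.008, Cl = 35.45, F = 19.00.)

Moles — C: 2.228 / 12.01 = 0.1855 mol; H: 0.09348 / 1.008 = 0.09274 mol; Cl: 3.287 / 35.45 = 0.09272 mol; F: 3.524 / 19.00 = 0.1855 mol
Ratios (÷ 0.09272): C 2.001, H 1.000, Cl 1.000, F 2.000
→ C2HClF2

C2HClF2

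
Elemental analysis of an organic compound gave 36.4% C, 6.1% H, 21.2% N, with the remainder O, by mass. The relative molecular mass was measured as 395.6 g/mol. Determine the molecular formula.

C12H24N6O9

Assume 100 g: 36.4 g C, 6.1 g H, 21.2 g N, 36.3 g O.
n(C) = 36.4/12.01 = 3.031, n(H) = 6.1/1.008 = 6.052, n(N) = 21.2/14.01 = 1.513, n(O) = 36.3/16.00 = 2.269
Divide by the smallest (1.513 mol N): C 2.003, H 3.999, N 1.000, O 1.499
Scaling by 2: C 4.01, H 8.00, N 2.00, O 3.00 → C4H8N2O3
Empirical-formula mass = 132.12 g/mol
n = 395.6 / 132.12 = 2.99 ≈ 3
Molecular formula = (C4H8N2O3)×3 = C12H24N6O9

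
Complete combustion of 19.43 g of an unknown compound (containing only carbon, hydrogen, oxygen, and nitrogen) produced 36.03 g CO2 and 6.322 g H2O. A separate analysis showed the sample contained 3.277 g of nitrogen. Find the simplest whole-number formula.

mol C = 36.03 / 44.01 = 0.8187; mass C = 0.8187 × 12.01 = 9.832 g
mol H = 2 × (6.322 / 18.02) = 0.7017; mass H = 0.7017 × 1.008 = 0.7073 g
mol N = 3.277 / 14.01 = 0.2339
mass O = 19.43 − (13.82) = 5.613 g → mol O = 0.3508
Smallest is N at 0.2339 mol; normalising gives C 3.500, H 3.000, N 1.000, O 1.500
Multiply by 2: C 7.00, H 6.00, N 2.00, O 3.00 → C7H6N2O3

C7H6N2O3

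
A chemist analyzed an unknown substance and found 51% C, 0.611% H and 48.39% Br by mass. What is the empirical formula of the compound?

C7HBr

Assume 100 g: 51 g C, 0.611 g H, 48.39 g Br.
Moles — C: 51 / 12.01 = 4.246 mol; H: 0.611 / 1.008 = 0.6062 mol; Br: 48.39 / 79.90 = 0.6056 mol
Smallest is Br at 0.6056 mol; normalising gives C 7.012, H 1.001, Br 1.000
Ratio ≈ 7:1:1, so the empirical formula is C7HBr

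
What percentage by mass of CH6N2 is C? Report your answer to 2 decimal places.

Molar mass = 1(12.01) + 6(1.008) + 2(14.01) = 46.078 g/mol
Mass of C per mole = 1 × 12.01 = 12.010 g
% C = 12.010 / 46.078 × 100 = 26.06%

26.06%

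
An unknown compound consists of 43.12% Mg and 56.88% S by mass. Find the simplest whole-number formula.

Assume 100 g: 43.12 g Mg, 56.88 g S.
n(Mg) = 43.12/24.31 = 1.774, n(S) = 56.88/32.07 = 1.774
Ratios (÷ 1.774): Mg 1.000, S 1.000
≈ 1:1 → MgS

MgS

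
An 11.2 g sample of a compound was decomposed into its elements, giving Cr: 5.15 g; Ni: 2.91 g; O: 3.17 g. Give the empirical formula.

Cr2NiO4

Moles — Cr: 5.15 / 52.00 = 0.09904 mol; Ni: 2.91 / 58.69 = 0.04958 mol; O: 3.17 / 16.00 = 0.1981 mol
Ratios (÷ 0.04958): Cr 1.997, Ni 1.000, O 3.996
≈ 2:1:4 → Cr2NiO4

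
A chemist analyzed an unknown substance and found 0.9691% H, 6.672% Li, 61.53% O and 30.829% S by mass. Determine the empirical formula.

Assume 100 g: 0.9691 g H, 6.672 g Li, 61.53 g O, 30.829 g S.
n(H) = 0.9691/1.008 = 0.9614, n(Li) = 6.672/6.94 = 0.9614, n(O) = 61.53/16.00 = 3.846, n(S) = 30.829/32.07 = 0.9613
Divide by the smallest (0.9613 mol S): H 1.000, Li 1.000, O 4.000, S 1.000
→ HLiO4S

HLiO4S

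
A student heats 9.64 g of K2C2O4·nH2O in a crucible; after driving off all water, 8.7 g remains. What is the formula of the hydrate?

K2C2O4·H2O

Mass of water lost = 9.64 − 8.7 = 0.94 g → 0.94 / 18.02 = 0.05216 mol H2O
Molar mass of K2C2O4 = 166.22 g/mol → mol K2C2O4 = 8.7 / 166.22 = 0.05234
n = 0.05216 / 0.05234 = 1.00 ≈ 1 → K2C2O4·H2O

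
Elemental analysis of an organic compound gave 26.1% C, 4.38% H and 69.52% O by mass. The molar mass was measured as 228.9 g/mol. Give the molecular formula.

C5H10O10

Assume 100 g: 26.1 g C, 4.38 g H, 69.52 g O.
n(C) = 26.1/12.01 = 2.173, n(H) = 4.38/1.008 = 4.345, n(O) = 69.52/16.00 = 4.345
Smallest is C at 2.173 mol; normalising gives C 1.000, H 1.999, O 1.999
Ratio ≈ 1:2:2, so the empirical formula is CH2O2
Empirical-formula mass = 46.03 g/mol
n = 228.9 / 46.03 = 4.97 ≈ 5
Molecular formula = (CH2O2)×5 = C5H10O10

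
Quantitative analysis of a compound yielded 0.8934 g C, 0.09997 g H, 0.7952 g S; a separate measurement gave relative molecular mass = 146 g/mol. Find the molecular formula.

C6H8S2

Moles — C: 0.8934 / 12.01 = 0.07439 mol; H: 0.09997 / 1.008 = 0.09918 mol; S: 0.7952 / 32.07 = 0.0248 mol
Divide by the smallest (0.0248 mol S): C 3.000, H 4.000, S 1.000
≈ 3:4:1 → C3H4S
Empirical-formula mass = 72.13 g/mol
n = 146 / 72.13 = 2.02 ≈ 2
Molecular formula = (C3H4S)×2 = C6H8S2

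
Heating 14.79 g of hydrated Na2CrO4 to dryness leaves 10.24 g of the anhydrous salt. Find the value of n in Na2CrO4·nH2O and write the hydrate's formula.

Mass of water lost = 14.79 − 10.24 = 4.55 g → 4.55 / 18.02 = 0.2525 mol H2O
Molar mass of Na2CrO4 = 161.98 g/mol → mol Na2CrO4 = 10.24 / 161.98 = 0.06322
n = 0.2525 / 0.06322 = 3.99 ≈ 4 → Na2CrO4·4H2O

Na2CrO4·4H2O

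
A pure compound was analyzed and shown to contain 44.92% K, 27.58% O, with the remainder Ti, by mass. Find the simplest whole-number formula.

K2O3Ti

Assume 100 g: 44.92 g K, 27.58 g O, 27.5 g Ti.
K: 44.92 g ÷ 39.10 g/mol = 1.149 mol
O: 27.58 g ÷ 16.00 g/mol = 1.724 mol
Ti: 27.5 g ÷ 47.87 g/mol = 0.5745 mol
Ratios (÷ 0.5745): K 2.000, O 3.001, Ti 1.000
Ratio ≈ 2:3:1, so the empirical formula is K2O3Ti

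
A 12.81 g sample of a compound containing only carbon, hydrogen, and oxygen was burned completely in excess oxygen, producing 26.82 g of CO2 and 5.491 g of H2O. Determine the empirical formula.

mol C = 26.82 / 44.01 = 0.6094; mass C = 0.6094 × 12.01 = 7.319 g
mol H = 2 × (5.491 / 18.02) = 0.6094; mass H = 0.6094 × 1.008 = 0.6143 g
mass O = 12.81 − (7.933) = 4.877 g → mol O = 0.3048
Divide by the smallest (0.3048 mol O): C 1.999, H 1.999, O 1.000
→ C2H2O

C2H2O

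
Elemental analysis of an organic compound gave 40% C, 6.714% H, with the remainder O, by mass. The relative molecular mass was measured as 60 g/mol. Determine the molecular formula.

C2H4O2

Assume 100 g: 40 g C, 6.714 g H, 53.286 g O.
C: 40 g ÷ 12.01 g/mol = 3.331 mol
H: 6.714 g ÷ 1.008 g/mol = 6.661 mol
O: 53.286 g ÷ 16.00 g/mol = 3.33 mol
Ratios (÷ 3.33): C 1.000, H 2.000, O 1.000
→ CH2O
Empirical-formula mass = 30.03 g/mol
n = 60 / 30.03 = 2.00 ≈ 2
Molecular formula = (CH2O)×2 = C2H4O2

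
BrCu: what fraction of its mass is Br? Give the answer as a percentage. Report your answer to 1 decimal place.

55.7%

Molar mass = 1(79.90) + 1(63.55) = 143.450 g/mol
Mass of Br per mole = 1 × 79.90 = 79.900 g
% Br = 79.900 / 143.450 × 100 = 55.7%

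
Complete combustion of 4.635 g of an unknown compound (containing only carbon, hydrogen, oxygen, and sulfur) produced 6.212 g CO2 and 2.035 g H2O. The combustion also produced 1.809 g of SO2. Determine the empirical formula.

C5H8O4S

mol C = 6.212 / 44.01 = 0.1411; mass C = 0.1411 × 12.01 = 1.695 g
mol H = 2 × (2.035 / 18.02) = 0.2259; mass H = 0.2259 × 1.008 = 0.2277 g
mol S = 1.809 / 64.07 = 0.02823; mass S = 0.9055 g
mass O = 4.635 − (2.828) = 1.807 g → mol O = 0.1129
Divide by the smallest (0.02823 mol S): C 4.999, H 7.999, O 3.999, S 1.000
≈ 5:8:4:1 → C5H8O4S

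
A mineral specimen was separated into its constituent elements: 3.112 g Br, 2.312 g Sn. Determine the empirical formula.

Br: 3.112 g ÷ 79.90 g/mol = 0.03895 mol
Sn: 2.312 g ÷ 118.71 g/mol = 0.01948 mol
Ratios (÷ 0.01948): Br 2.000, Sn 1.000
Ratio ≈ 2:1, so the empirical formula is Br2Sn

Br2Sn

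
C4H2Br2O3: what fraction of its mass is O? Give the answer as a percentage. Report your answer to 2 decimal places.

18.62%

Molar mass = 4(12.01) + 2(1.008) + 2(79.90) + 3(16.00) = 257.856 g/mol
Mass of O per mole = 3 × 16.00 = 48.000 g
% O = 48.000 / 257.856 × 100 = 18.62%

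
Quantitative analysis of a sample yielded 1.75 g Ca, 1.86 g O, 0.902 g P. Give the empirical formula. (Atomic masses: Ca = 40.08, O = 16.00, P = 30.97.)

Moles — Ca: 1.75 / 40.08 = 0.04366 mol; O: 1.86 / 16.00 = 0.1163 mol; P: 0.902 / 30.97 = 0.02912 mol
Ratios (÷ 0.02912): Ca 1.499, O 3.991, P 1.000
Multiply by 2: Ca 3.00, O 7.98, P 2.00 → Ca3O8P2

Ca3O8P2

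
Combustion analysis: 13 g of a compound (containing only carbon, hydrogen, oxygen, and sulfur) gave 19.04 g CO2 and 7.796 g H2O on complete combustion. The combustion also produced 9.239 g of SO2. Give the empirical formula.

C3H6OS

mol C = 19.04 / 44.01 = 0.4326; mass C = 0.4326 × 12.01 = 5.196 g
mol H = 2 × (7.796 / 18.02) = 0.8653; mass H = 0.8653 × 1.008 = 0.8722 g
mol S = 9.239 / 64.07 = 0.1442; mass S = 4.625 g
mass O = 13 − (10.69) = 2.307 g → mol O = 0.1442
Divide by the smallest (0.1442 mol S): C 3.000, H 6.000, O 1.000, S 1.000
≈ 3:6:1:1 → C3H6OS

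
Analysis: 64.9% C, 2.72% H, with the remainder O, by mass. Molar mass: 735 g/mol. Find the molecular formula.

C40H20O15

Assume 100 g: 64.9 g C, 2.72 g H, 32.38 g O.
n(C) = 64.9/12.01 = 5.404, n(H) = 2.72/1.008 = 2.698, n(O) = 32.38/16.00 = 2.024
Divide by the smallest (2.024 mol O): C 2.670, H 1.333, O 1.000
×3: C 8.01, H 4.00, O 3.00 → C8H4O3
Empirical-formula mass = 148.11 g/mol
n = 735 / 148.11 = 4.96 ≈ 5
Molecular formula = (C8H4O3)×5 = C40H20O15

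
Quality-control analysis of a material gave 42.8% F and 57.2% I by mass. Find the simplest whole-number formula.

F5I

Assume 100 g: 42.8 g F, 57.2 g I.
Moles — F: 42.8 / 19.00 = 2.253 mol; I: 57.2 / 126.90 = 0.4507 mol
Smallest is I at 0.4507 mol; normalising gives F 4.998, I 1.000
Ratio ≈ 5:1, so the empirical formula is F5I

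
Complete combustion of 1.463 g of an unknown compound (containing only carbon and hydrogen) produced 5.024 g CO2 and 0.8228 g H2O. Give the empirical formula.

C5H4

mol C = 5.024 / 44.01 = 0.1142; mass C = 0.1142 × 12.01 = 1.371 g
mol H = 2 × (0.8228 / 18.02) = 0.09132; mass H = 0.09132 × 1.008 = 0.09205 g
Ratios (÷ 0.09132): C 1.250, H 1.000
×4: C 5.00, H 4.00 → C5H4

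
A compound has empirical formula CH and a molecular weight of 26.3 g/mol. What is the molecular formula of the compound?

Empirical-formula mass = 13.02 g/mol
n = 26.3 / 13.02 = 2.02 ≈ 2
Molecular formula = (CH)2 = C2H2

C2H2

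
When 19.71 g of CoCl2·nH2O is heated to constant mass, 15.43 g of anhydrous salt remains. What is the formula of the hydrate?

Mass of water lost = 19.71 − 15.43 = 4.28 g → 4.28 / 18.02 = 0.2375 mol H2O
Molar mass of CoCl2 = 129.83 g/mol → mol CoCl2 = 15.43 / 129.83 = 0.1188
n = 0.2375 / 0.1188 = 2.00 ≈ 2 → CoCl2·2H2O

CoCl2·2H2O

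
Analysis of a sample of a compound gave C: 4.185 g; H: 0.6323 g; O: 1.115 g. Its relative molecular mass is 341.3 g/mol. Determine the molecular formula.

Moles — C: 4.185 / 12.01 = 0.3485 mol; H: 0.6323 / 1.008 = 0.6273 mol; O: 1.115 / 16.00 = 0.06969 mol
Divide by the smallest (0.06969 mol O): C 5.000, H 9.001, O 1.000
Ratio ≈ 5:9:1, so the empirical formula is C5H9O
Empirical-formula mass = 85.12 g/mol
n = 341.3 / 85.12 = 4.01 ≈ 4
Molecular formula = (C5H9O)×4 = C20H36O4

C20H36O4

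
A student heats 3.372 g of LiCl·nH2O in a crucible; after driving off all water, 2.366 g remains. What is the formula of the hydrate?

LiCl·H2O

Mass of water lost = 3.372 − 2.366 = 1.006 g → 1.006 / 18.02 = 0.05583 mol H2O
Molar mass of LiCl = 42.39 g/mol → mol LiCl = 2.366 / 42.39 = 0.05582
n = 0.05583 / 0.05582 = 1.00 ≈ 1 → LiCl·H2O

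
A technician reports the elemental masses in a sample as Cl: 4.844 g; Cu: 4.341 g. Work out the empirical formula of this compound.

Cl2Cu

n(Cl) = 4.844/35.45 = 0.1366, n(Cu) = 4.341/63.55 = 0.06831
Smallest is Cu at 0.06831 mol; normalising gives Cl 2.000, Cu 1.000
Ratio ≈ 2:1, so the empirical formula is Cl2Cu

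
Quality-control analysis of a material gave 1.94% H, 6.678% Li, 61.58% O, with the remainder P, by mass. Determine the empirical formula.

Assume 100 g: 1.94 g H, 6.678 g Li, 61.58 g O, 29.802 g P.
H: 1.94 g ÷ 1.008 g/mol = 1.925 mol
Li: 6.678 g ÷ 6.94 g/mol = 0.9622 mol
O: 61.58 g ÷ 16.00 g/mol = 3.849 mol
P: 29.802 g ÷ 30.97 g/mol = 0.9623 mol
Smallest is Li at 0.9622 mol; normalising gives H 2.000, Li 1.000, O 4.000, P 1.000
Ratio ≈ 2:1:4:1, so the empirical formula is H2LiO4P

H2LiO4P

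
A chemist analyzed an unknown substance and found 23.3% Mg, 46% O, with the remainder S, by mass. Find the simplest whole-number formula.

MgO3S

Assume 100 g: 23.3 g Mg, 46 g O, 30.7 g S.
n(Mg) = 23.3/24.31 = 0.9585, n(O) = 46/16.00 = 2.875, n(S) = 30.7/32.07 = 0.9573
Smallest is S at 0.9573 mol; normalising gives Mg 1.001, O 3.003, S 1.000
Ratio ≈ 1:3:1, so the empirical formula is MgO3S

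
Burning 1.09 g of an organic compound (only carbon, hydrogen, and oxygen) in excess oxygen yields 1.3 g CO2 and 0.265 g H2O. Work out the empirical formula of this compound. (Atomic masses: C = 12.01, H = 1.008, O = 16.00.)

C2H2O3

mol C = 1.3 / 44.01 = 0.02954; mass C = 0.02954 × 12.01 = 0.3548 g
mol H = 2 × (0.265 / 18.02) = 0.02941; mass H = 0.02941 × 1.008 = 0.02965 g
mass O = 1.09 − (0.3844) = 0.7056 g → mol O = 0.04410
Ratios (÷ 0.02941): C 1.004, H 1.000, O 1.499
Scaling by 2: C 2.01, H 2.00, O 3.00 → C2H2O3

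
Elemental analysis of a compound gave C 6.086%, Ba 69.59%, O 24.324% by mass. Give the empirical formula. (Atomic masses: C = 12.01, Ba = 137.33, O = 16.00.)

CBaO3

Assume 100 g: 6.086 g C, 69.59 g Ba, 24.324 g O.
Moles — C: 6.086 / 12.01 = 0.5067 mol; Ba: 69.59 / 137.33 = 0.5067 mol; O: 24.324 / 16.00 = 1.52 mol
Smallest is Ba at 0.5067 mol; normalising gives C 1.000, Ba 1.000, O 3.000
≈ 1:1:3 → CBaO3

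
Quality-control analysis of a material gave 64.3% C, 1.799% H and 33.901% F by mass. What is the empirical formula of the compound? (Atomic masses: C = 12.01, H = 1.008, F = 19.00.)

C3HF

Assume 100 g: 64.3 g C, 1.799 g H, 33.901 g F.
n(C) = 64.3/12.01 = 5.354, n(H) = 1.799/1.008 = 1.785, n(F) = 33.901/19.00 = 1.784
Ratios (÷ 1.784): C 3.001, H 1.000, F 1.000
Ratio ≈ 3:1:1, so the empirical formula is C3HF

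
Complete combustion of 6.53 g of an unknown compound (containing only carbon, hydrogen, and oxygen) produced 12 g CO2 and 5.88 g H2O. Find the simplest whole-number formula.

mol C = 12 / 44.01 = 0.2727; mass C = 0.2727 × 12.01 = 3.275 g
mol H = 2 × (5.88 / 18.02) = 0.6526; mass H = 0.6526 × 1.008 = 0.6578 g
mass O = 6.53 − (3.933) = 2.597 g → mol O = 0.1623
Smallest is O at 0.1623 mol; normalising gives C 1.680, H 4.020, O 1.000
×3: C 5.04, H 12.06, O 3.00 → C5H12O3

C5H12O3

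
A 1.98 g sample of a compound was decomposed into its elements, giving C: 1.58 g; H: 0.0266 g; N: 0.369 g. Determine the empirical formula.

C5HN

Moles — C: 1.58 / 12.01 = 0.1316 mol; H: 0.0266 / 1.008 = 0.02639 mol; N: 0.369 / 14.01 = 0.02634 mol
Divide by the smallest (0.02634 mol N): C 4.995, H 1.002, N 1.000
Ratio ≈ 5:1:1, so the empirical formula is C5HN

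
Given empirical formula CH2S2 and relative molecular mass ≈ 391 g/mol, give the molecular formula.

Empirical-formula mass = 78.17 g/mol
n = 391 / 78.17 = 5.00 ≈ 5
Molecular formula = (CH2S2)5 = C5H10S10

C5H10S10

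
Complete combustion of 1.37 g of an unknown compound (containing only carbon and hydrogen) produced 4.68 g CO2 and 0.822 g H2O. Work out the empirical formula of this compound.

mol C = 4.68 / 44.01 = 0.1063; mass C = 0.1063 × 12.01 = 1.277 g
mol H = 2 × (0.822 / 18.02) = 0.09123; mass H = 0.09123 × 1.008 = 0.09196 g
Smallest is H at 0.09123 mol; normalising gives C 1.166, H 1.000
Scaling by 6: C 6.99, H 6.00 → C7H6

C7H6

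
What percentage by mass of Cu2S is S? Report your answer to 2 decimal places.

Molar mass = 2(63.55) + 1(32.07) = 159.170 g/mol
Mass of S per mole = 1 × 32.07 = 32.070 g
% S = 32.070 / 159.170 × 100 = 20.15%

20.15%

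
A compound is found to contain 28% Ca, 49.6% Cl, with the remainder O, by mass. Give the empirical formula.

Assume 100 g: 28 g Ca, 49.6 g Cl, 22.4 g O.
n(Ca) = 28/40.08 = 0.6986, n(Cl) = 49.6/35.45 = 1.399, n(O) = 22.4/16.00 = 1.4
Ratios (÷ 0.6986): Ca 1.000, Cl 2.003, O 2.004
Ratio ≈ 1:2:2, so the empirical formula is CaCl2O2

CaCl2O2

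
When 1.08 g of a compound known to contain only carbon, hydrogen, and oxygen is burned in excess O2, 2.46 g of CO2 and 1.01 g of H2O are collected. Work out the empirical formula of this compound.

mol C = 2.46 / 44.01 = 0.05590; mass C = 0.05590 × 12.01 = 0.6713 g
mol H = 2 × (1.01 / 18.02) = 0.1121; mass H = 0.1121 × 1.008 = 0.1130 g
mass O = 1.08 − (0.7843) = 0.2957 g → mol O = 0.01848
Divide by the smallest (0.01848 mol O): C 3.025, H 6.066, O 1.000
Ratio ≈ 3:6:1, so the empirical formula is C3H6O

C3H6O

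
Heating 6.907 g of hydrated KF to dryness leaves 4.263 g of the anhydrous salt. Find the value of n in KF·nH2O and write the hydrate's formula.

KF·2H2O

Mass of water lost = 6.907 − 4.263 = 2.644 g → 2.644 / 18.02 = 0.1467 mol H2O
Molar mass of KF = 58.10 g/mol → mol KF = 4.263 / 58.10 = 0.07337
n = 0.1467 / 0.07337 = 2.00 ≈ 2 → KF·2H2O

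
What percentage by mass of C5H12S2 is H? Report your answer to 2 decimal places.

8.88%

Molar mass = 5(12.01) + 12(1.008) + 2(32.07) = 136.286 g/mol
Mass of H per mole = 12 × 1.008 = 12.096 g
% H = 12.096 / 136.286 × 100 = 8.88%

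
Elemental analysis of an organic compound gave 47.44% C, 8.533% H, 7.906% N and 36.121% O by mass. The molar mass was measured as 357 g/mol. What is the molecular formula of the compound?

Assume 100 g: 47.44 g C, 8.533 g H, 7.906 g N, 36.121 g O.
C: 47.44 g ÷ 12.01 g/mol = 3.95 mol
H: 8.533 g ÷ 1.008 g/mol = 8.465 mol
N: 7.906 g ÷ 14.01 g/mol = 0.5643 mol
O: 36.121 g ÷ 16.00 g/mol = 2.258 mol
Smallest is N at 0.5643 mol; normalising gives C 7.000, H 15.001, N 1.000, O 4.001
Ratio ≈ 7:15:1:4, so the empirical formula is C7H15NO4
Empirical-formula mass = 177.20 g/mol
n = 357 / 177.20 = 2.01 ≈ 2
Molecular formula = (C7H15NO4)×2 = C14H30N2O8

C14H30N2O8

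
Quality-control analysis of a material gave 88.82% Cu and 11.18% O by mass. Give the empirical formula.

Cu2O

Assume 100 g: 88.82 g Cu, 11.18 g O.
Moles — Cu: 88.82 / 63.55 = 1.398 mol; O: 11.18 / 16.00 = 0.6987 mol
Smallest is O at 0.6987 mol; normalising gives Cu 2.000, O 1.000
→ Cu2O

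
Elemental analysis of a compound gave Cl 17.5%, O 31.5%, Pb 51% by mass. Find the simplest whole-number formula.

Assume 100 g: 17.5 g Cl, 31.5 g O, 51 g Pb.
n(Cl) = 17.5/35.45 = 0.4937, n(O) = 31.5/16.00 = 1.969, n(Pb) = 51/207.2 = 0.2461
Ratios (÷ 0.2461): Cl 2.006, O 7.999, Pb 1.000
→ Cl2O8Pb

Cl2O8Pb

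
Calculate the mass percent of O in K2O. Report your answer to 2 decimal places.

16.99%

Molar mass = 2(39.10) + 1(16.00) = 94.200 g/mol
Mass of O per mole = 1 × 16.00 = 16.000 g
% O = 16.000 / 94.200 × 100 = 16.99%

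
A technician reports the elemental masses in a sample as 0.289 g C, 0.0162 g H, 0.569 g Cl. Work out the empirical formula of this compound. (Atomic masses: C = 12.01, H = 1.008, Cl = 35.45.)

C3H2Cl2

C: 0.289 g ÷ 12.01 g/mol = 0.02406 mol
H: 0.0162 g ÷ 1.008 g/mol = 0.01607 mol
Cl: 0.569 g ÷ 35.45 g/mol = 0.01605 mol
Ratios (÷ 0.01605): C 1.499, H 1.001, Cl 1.000
Multiply by 2: C 3.00, H 2.00, Cl 2.00 → C3H2Cl2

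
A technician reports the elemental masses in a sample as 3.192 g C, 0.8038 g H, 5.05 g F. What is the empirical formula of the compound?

CH3F

n(C) = 3.192/12.01 = 0.2658, n(H) = 0.8038/1.008 = 0.7974, n(F) = 5.05/19.00 = 0.2658
Divide by the smallest (0.2658 mol C): C 1.000, H 3.000, F 1.000
→ CH3F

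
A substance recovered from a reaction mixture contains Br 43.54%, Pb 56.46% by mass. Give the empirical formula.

Assume 100 g: 43.54 g Br, 56.46 g Pb.
Moles — Br: 43.54 / 79.90 = 0.5449 mol; Pb: 56.46 / 207.2 = 0.2725 mol
Ratios (÷ 0.2725): Br 2.000, Pb 1.000
≈ 2:1 → Br2Pb

Br2Pb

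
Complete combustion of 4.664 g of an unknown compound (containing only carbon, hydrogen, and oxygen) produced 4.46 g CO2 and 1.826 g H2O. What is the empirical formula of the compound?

CH2O2

mol C = 4.46 / 44.01 = 0.1013; mass C = 0.1013 × 12.01 = 1.217 g
mol H = 2 × (1.826 / 18.02) = 0.2027; mass H = 0.2027 × 1.008 = 0.2043 g
mass O = 4.664 − (1.421) = 3.243 g → mol O = 0.2027
Ratios (÷ 0.1013): C 1.000, H 2.000, O 2.000
≈ 1:2:2 → CH2O2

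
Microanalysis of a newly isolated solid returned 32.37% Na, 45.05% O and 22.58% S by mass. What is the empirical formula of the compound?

Assume 100 g: 32.37 g Na, 45.05 g O, 22.58 g S.
Na: 32.37 g ÷ 22.99 g/mol = 1.408 mol
O: 45.05 g ÷ 16.00 g/mol = 2.816 mol
S: 22.58 g ÷ 32.07 g/mol = 0.7041 mol
Divide by the smallest (0.7041 mol S): Na 2.000, O 3.999, S 1.000
≈ 2:4:1 → Na2O4S

Na2O4S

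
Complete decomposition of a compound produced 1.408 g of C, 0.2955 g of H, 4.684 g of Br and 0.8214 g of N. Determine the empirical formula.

C2H5BrN

n(C) = 1.408/12.01 = 0.1172, n(H) = 0.2955/1.008 = 0.2932, n(Br) = 4.684/79.90 = 0.05862, n(N) = 0.8214/14.01 = 0.05863
Ratios (÷ 0.05862): C 2.000, H 5.001, Br 1.000, N 1.000
→ C2H5BrN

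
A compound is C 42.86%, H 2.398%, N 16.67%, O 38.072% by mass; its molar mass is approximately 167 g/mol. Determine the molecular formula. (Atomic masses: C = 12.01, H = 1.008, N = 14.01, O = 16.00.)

Assume 100 g: 42.86 g C, 2.398 g H, 16.67 g N, 38.072 g O.
n(C) = 42.86/12.01 = 3.569, n(H) = 2.398/1.008 = 2.379, n(N) = 16.67/14.01 = 1.19, n(O) = 38.072/16.00 = 2.38
Smallest is N at 1.19 mol; normalising gives C 2.999, H 1.999, N 1.000, O 2.000
Ratio ≈ 3:2:1:2, so the empirical formula is C3H2NO2
Empirical-formula mass = 84.06 g/mol
n = 167 / 84.06 = 1.99 ≈ 2
Molecular formula = (C3H2NO2)×2 = C6H4N2O4

C6H4N2O4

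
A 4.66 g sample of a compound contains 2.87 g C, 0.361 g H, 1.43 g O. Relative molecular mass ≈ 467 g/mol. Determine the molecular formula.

n(C) = 2.87/12.01 = 0.239, n(H) = 0.361/1.008 = 0.3581, n(O) = 1.43/16.00 = 0.08937
Ratios (÷ 0.08937): C 2.674, H 4.007, O 1.000
Multiply by 3: C 8.02, H 12.02, O 3.00 → C8H12O3
Empirical-formula mass = 156.18 g/mol
n = 467 / 156.18 = 2.99 ≈ 3
Molecular formula = (C8H12O3)×3 = C24H36O9

C24H36O9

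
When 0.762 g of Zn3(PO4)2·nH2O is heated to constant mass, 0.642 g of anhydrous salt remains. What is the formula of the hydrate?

Mass of water lost = 0.762 − 0.642 = 0.12 g → 0.12 / 18.02 = 0.006659 mol H2O
Molar mass of Zn3(PO4)2 = 386.08 g/mol → mol Zn3(PO4)2 = 0.642 / 386.08 = 0.001663
n = 0.006659 / 0.001663 = 4.00 ≈ 4 → Zn3(PO4)2·4H2O

Zn3(PO4)2·4H2O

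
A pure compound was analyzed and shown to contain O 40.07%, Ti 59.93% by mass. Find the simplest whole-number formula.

O2Ti

Assume 100 g: 40.07 g O, 59.93 g Ti.
n(O) = 40.07/16.00 = 2.504, n(Ti) = 59.93/47.87 = 1.252
Smallest is Ti at 1.252 mol; normalising gives O 2.000, Ti 1.000
→ O2Ti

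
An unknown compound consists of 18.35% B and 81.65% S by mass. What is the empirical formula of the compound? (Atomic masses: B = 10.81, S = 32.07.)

Assume 100 g: 18.35 g B, 81.65 g S.
Moles — B: 18.35 / 10.81 = 1.698 mol; S: 81.65 / 32.07 = 2.546 mol
Divide by the smallest (1.698 mol B): B 1.000, S 1.500
Multiply by 2: B 2.00, S 3.00 → B2S3

B2S3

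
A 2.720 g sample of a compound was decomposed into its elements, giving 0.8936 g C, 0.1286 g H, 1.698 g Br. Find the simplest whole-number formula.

C7H12Br2

n(C) = 0.8936/12.01 = 0.0744, n(H) = 0.1286/1.008 = 0.1276, n(Br) = 1.698/79.90 = 0.02125
Ratios (÷ 0.02125): C 3.501, H 6.003, Br 1.000
×2: C 7.00, H 12.01, Br 2.00 → C7H12Br2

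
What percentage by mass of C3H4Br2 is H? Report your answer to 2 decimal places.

Molar mass = 3(12.01) + 4(1.008) + 2(79.90) = 199.862 g/mol
Mass of H per mole = 4 × 1.008 = 4.032 g
% H = 4.032 / 199.862 × 100 = 2.02%

2.02%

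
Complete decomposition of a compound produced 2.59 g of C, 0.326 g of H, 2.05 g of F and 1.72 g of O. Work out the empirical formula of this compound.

C: 2.59 g ÷ 12.01 g/mol = 0.2157 mol
H: 0.326 g ÷ 1.008 g/mol = 0.3234 mol
F: 2.05 g ÷ 19.00 g/mol = 0.1079 mol
O: 1.72 g ÷ 16.00 g/mol = 0.1075 mol
Ratios (÷ 0.1075): C 2.006, H 3.008, F 1.004, O 1.000
→ C2H3FO

C2H3FO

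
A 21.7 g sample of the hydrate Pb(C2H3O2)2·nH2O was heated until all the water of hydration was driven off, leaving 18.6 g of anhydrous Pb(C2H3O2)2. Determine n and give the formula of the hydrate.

Pb(C2H3O2)2·3H2O

Mass of water lost = 21.7 − 18.6 = 3.1 g → 3.1 / 18.02 = 0.172 mol H2O
Molar mass of Pb(C2H3O2)2 = 325.29 g/mol → mol Pb(C2H3O2)2 = 18.6 / 325.29 = 0.05718
n = 0.172 / 0.05718 = 3.01 ≈ 3 → Pb(C2H3O2)2·3H2O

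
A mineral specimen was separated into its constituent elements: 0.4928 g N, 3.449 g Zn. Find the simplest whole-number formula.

Moles — N: 0.4928 / 14.01 = 0.03517 mol; Zn: 3.449 / 65.38 = 0.05275 mol
Ratios (÷ 0.03517): N 1.000, Zn 1.500
Multiply by 2: N 2.00, Zn 3.00 → N2Zn3

N2Zn3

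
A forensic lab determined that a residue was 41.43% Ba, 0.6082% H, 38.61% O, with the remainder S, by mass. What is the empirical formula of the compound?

Assume 100 g: 41.43 g Ba, 0.6082 g H, 38.61 g O, 19.352 g S.
n(Ba) = 41.43/137.33 = 0.3017, n(H) = 0.6082/1.008 = 0.6034, n(O) = 38.61/16.00 = 2.413, n(S) = 19.352/32.07 = 0.6034
Ratios (÷ 0.3017): Ba 1.000, H 2.000, O 7.999, S 2.000
≈ 1:2:8:2 → BaH2O8S2

BaH2O8S2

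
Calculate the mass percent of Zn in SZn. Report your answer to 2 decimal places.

Molar mass = 1(32.07) + 1(65.38) = 97.450 g/mol
Mass of Zn per mole = 1 × 65.38 = 65.380 g
% Zn = 65.380 / 97.450 × 100 = 67.09%

67.09%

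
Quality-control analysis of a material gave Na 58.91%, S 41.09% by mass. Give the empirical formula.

Assume 100 g: 58.91 g Na, 41.09 g S.
Moles — Na: 58.91 / 22.99 = 2.562 mol; S: 41.09 / 32.07 = 1.281 mol
Ratios (÷ 1.281): Na 2.000, S 1.000
Ratio ≈ 2:1, so the empirical formula is Na2S

Na2S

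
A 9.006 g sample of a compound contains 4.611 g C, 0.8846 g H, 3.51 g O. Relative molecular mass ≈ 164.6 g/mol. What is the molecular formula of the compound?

C: 4.611 g ÷ 12.01 g/mol = 0.3839 mol
H: 0.8846 g ÷ 1.008 g/mol = 0.8776 mol
O: 3.51 g ÷ 16.00 g/mol = 0.2194 mol
Ratios (÷ 0.2194): C 1.750, H 4.000, O 1.000
Multiply by 4: C 7.00, H 16.00, O 4.00 → C7H16O4
Empirical-formula mass = 164.20 g/mol
n = 164.6 / 164.20 = 1.00 ≈ 1
Molecular formula = empirical formula = C7H16O4

C7H16O4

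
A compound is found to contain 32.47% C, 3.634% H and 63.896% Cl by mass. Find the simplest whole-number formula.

C3H4Cl2

Assume 100 g: 32.47 g C, 3.634 g H, 63.896 g Cl.
Moles — C: 32.47 / 12.01 = 2.704 mol; H: 3.634 / 1.008 = 3.605 mol; Cl: 63.896 / 35.45 = 1.802 mol
Smallest is Cl at 1.802 mol; normalising gives C 1.500, H 2.000, Cl 1.000
×2: C 3.00, H 4.00, Cl 2.00 → C3H4Cl2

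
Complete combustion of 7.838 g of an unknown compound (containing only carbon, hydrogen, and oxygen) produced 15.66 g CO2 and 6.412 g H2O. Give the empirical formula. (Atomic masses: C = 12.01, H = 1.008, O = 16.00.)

C2H4O

mol C = 15.66 / 44.01 = 0.3558; mass C = 0.3558 × 12.01 = 4.273 g
mol H = 2 × (6.412 / 18.02) = 0.7117; mass H = 0.7117 × 1.008 = 0.7173 g
mass O = 7.838 − (4.991) = 2.847 g → mol O = 0.1779
Ratios (÷ 0.1779): C 2.000, H 3.999, O 1.000
Ratio ≈ 2:4:1, so the empirical formula is C2H4O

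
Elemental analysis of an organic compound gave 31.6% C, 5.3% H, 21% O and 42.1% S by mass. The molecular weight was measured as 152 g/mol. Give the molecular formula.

C4H8O2S2

Assume 100 g: 31.6 g C, 5.3 g H, 21 g O, 42.1 g S.
Moles — C: 31.6 / 12.01 = 2.631 mol; H: 5.3 / 1.008 = 5.258 mol; O: 21 / 16.00 = 1.312 mol; S: 42.1 / 32.07 = 1.313 mol
Divide by the smallest (1.312 mol O): C 2.005, H 4.006, O 1.000, S 1.000
≈ 2:4:1:1 → C2H4OS
Empirical-formula mass = 76.12 g/mol
n = 152 / 76.12 = 2.00 ≈ 2
Molecular formula = (C2H4OS)×2 = C4H8O2S2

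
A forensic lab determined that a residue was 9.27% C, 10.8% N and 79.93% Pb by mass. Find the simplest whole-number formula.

Assume 100 g: 9.27 g C, 10.8 g N, 79.93 g Pb.
Moles — C: 9.27 / 12.01 = 0.7719 mol; N: 10.8 / 14.01 = 0.7709 mol; Pb: 79.93 / 207.2 = 0.3858 mol
Smallest is Pb at 0.3858 mol; normalising gives C 2.001, N 1.998, Pb 1.000
≈ 2:2:1 → C2N2Pb

C2N2Pb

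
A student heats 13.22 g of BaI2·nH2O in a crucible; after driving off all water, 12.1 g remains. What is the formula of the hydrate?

BaI2·2H2O

Mass of water lost = 13.22 − 12.1 = 1.12 g → 1.12 / 18.02 = 0.06215 mol H2O
Molar mass of BaI2 = 391.13 g/mol → mol BaI2 = 12.1 / 391.13 = 0.03094
n = 0.06215 / 0.03094 = 2.01 ≈ 2 → BaI2·2H2O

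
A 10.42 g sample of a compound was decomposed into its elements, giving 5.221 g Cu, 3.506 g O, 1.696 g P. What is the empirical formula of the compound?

Cu3O8P2

n(Cu) = 5.221/63.55 = 0.08216, n(O) = 3.506/16.00 = 0.2191, n(P) = 1.696/30.97 = 0.05476
Smallest is P at 0.05476 mol; normalising gives Cu 1.500, O 4.001, P 1.000
×2: Cu 3.00, O 8.00, P 2.00 → Cu3O8P2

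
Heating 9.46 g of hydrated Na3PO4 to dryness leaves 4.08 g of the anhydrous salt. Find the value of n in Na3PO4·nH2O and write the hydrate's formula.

Mass of water lost = 9.46 − 4.08 = 5.38 g → 5.38 / 18.02 = 0.2986 mol H2O
Molar mass of Na3PO4 = 163.94 g/mol → mol Na3PO4 = 4.08 / 163.94 = 0.02489
n = 0.2986 / 0.02489 = 12.00 ≈ 12 → Na3PO4·12H2O

Na3PO4·12H2O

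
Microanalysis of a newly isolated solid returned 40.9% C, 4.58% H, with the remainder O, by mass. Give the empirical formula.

Assume 100 g: 40.9 g C, 4.58 g H, 54.52 g O.
C: 40.9 g ÷ 12.01 g/mol = 3.405 mol
H: 4.58 g ÷ 1.008 g/mol = 4.544 mol
O: 54.52 g ÷ 16.00 g/mol = 3.408 mol
Ratios (÷ 3.405): C 1.000, H 1.334, O 1.001
Scaling by 3: C 3.00, H 4.00, O 3.00 → C3H4O3

C3H4O3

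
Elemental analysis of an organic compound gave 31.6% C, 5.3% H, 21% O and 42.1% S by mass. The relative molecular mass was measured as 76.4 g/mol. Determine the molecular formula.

C2H4OS

Assume 100 g: 31.6 g C, 5.3 g H, 21 g O, 42.1 g S.
Moles — C: 31.6 / 12.01 = 2.631 mol; H: 5.3 / 1.008 = 5.258 mol; O: 21 / 16.00 = 1.312 mol; S: 42.1 / 32.07 = 1.313 mol
Ratios (÷ 1.312): C 2.005, H 4.006, O 1.000, S 1.000
→ C2H4OS
Empirical-formula mass = 76.12 g/mol
n = 76.4 / 76.12 = 1.00 ≈ 1
Molecular formula = empirical formula = C2H4OS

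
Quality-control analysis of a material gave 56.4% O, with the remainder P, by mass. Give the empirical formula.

O5P2

Assume 100 g: 56.4 g O, 43.6 g P.
O: 56.4 g ÷ 16.00 g/mol = 3.525 mol
P: 43.6 g ÷ 30.97 g/mol = 1.408 mol
Ratios (÷ 1.408): O 2.504, P 1.000
Scaling by 2: O 5.01, P 2.00 → O5P2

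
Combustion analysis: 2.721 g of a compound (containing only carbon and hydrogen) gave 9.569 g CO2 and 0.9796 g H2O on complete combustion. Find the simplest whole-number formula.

C2H

mol C = 9.569 / 44.01 = 0.2174; mass C = 0.2174 × 12.01 = 2.611 g
mol H = 2 × (0.9796 / 18.02) = 0.1087; mass H = 0.1087 × 1.008 = 0.1096 g
Divide by the smallest (0.1087 mol H): C 2.000, H 1.000
≈ 2:1 → C2H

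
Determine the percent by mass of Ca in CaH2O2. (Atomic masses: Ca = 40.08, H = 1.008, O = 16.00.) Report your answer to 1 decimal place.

54.1%

Molar mass = 1(40.08) + 2(1.008) + 2(16.00) = 74.096 g/mol
Mass of Ca per mole = 1 × 40.08 = 40.080 g
% Ca = 40.080 / 74.096 × 100 = 54.1%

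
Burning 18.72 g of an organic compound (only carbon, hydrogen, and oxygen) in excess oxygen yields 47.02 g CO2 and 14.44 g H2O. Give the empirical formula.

mol C = 47.02 / 44.01 = 1.068; mass C = 1.068 × 12.01 = 12.83 g
mol H = 2 × (14.44 / 18.02) = 1.603; mass H = 1.603 × 1.008 = 1.615 g
mass O = 18.72 − (14.45) = 4.273 g → mol O = 0.2671
Divide by the smallest (0.2671 mol O): C 4.000, H 6.001, O 1.000
≈ 4:6:1 → C4H6O

C4H6O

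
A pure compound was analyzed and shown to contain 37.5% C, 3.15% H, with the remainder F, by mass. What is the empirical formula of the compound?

Assume 100 g: 37.5 g C, 3.15 g H, 59.35 g F.
C: 37.5 g ÷ 12.01 g/mol = 3.122 mol
H: 3.15 g ÷ 1.008 g/mol = 3.125 mol
F: 59.35 g ÷ 19.00 g/mol = 3.124 mol
Smallest is C at 3.122 mol; normalising gives C 1.000, H 1.001, F 1.000
≈ 1:1:1 → CHF

CHF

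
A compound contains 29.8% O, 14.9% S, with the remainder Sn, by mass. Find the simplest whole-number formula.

O4SSn

Assume 100 g: 29.8 g O, 14.9 g S, 55.3 g Sn.
O: 29.8 g ÷ 16.00 g/mol = 1.863 mol
S: 14.9 g ÷ 32.07 g/mol = 0.4646 mol
Sn: 55.3 g ÷ 118.71 g/mol = 0.4658 mol
Divide by the smallest (0.4646 mol S): O 4.009, S 1.000, Sn 1.003
→ O4SSn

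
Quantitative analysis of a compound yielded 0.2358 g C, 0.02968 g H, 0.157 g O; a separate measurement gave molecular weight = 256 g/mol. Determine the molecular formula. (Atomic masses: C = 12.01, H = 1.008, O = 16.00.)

C: 0.2358 g ÷ 12.01 g/mol = 0.01963 mol
H: 0.02968 g ÷ 1.008 g/mol = 0.02944 mol
O: 0.157 g ÷ 16.00 g/mol = 0.009813 mol
Divide by the smallest (0.009813 mol O): C 2.001, H 3.001, O 1.000
Ratio ≈ 2:3:1, so the empirical formula is C2H3O
Empirical-formula mass = 43.04 g/mol
n = 256 / 43.04 = 5.95 ≈ 6
Molecular formula = (C2H3O)×6 = C12H18O6

C12H18O6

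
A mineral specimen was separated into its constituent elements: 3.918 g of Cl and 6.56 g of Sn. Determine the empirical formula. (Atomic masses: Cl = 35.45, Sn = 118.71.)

Cl: 3.918 g ÷ 35.45 g/mol = 0.1105 mol
Sn: 6.56 g ÷ 118.71 g/mol = 0.05526 mol
Smallest is Sn at 0.05526 mol; normalising gives Cl 2.000, Sn 1.000
→ Cl2Sn

Cl2Sn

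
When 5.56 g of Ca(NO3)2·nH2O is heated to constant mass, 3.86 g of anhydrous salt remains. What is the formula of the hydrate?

Ca(NO3)2·4H2O

Mass of water lost = 5.56 − 3.86 = 1.7 g → 1.7 / 18.02 = 0.09434 mol H2O
Molar mass of Ca(NO3)2 = 164.10 g/mol → mol Ca(NO3)2 = 3.86 / 164.10 = 0.02352
n = 0.09434 / 0.02352 = 4.01 ≈ 4 → Ca(NO3)2·4H2O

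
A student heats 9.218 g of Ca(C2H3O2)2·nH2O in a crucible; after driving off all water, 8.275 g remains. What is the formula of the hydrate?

Mass of water lost = 9.218 − 8.275 = 0.943 g → 0.943 / 18.02 = 0.05233 mol H2O
Molar mass of Ca(C2H3O2)2 = 158.17 g/mol → mol Ca(C2H3O2)2 = 8.275 / 158.17 = 0.05232
n = 0.05233 / 0.05232 = 1.00 ≈ 1 → Ca(C2H3O2)2·H2O

Ca(C2H3O2)2·H2O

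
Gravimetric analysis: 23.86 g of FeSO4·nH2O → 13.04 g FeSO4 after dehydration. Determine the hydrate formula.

Mass of water lost = 23.86 − 13.04 = 10.82 g → 10.82 / 18.02 = 0.6004 mol H2O
Molar mass of FeSO4 = 151.92 g/mol → mol FeSO4 = 13.04 / 151.92 = 0.08583
n = 0.6004 / 0.08583 = 7.00 ≈ 7 → FeSO4·7H2O

FeSO4·7H2O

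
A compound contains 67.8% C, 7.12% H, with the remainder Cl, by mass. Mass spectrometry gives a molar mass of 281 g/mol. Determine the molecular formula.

Assume 100 g: 67.8 g C, 7.12 g H, 25.08 g Cl.
n(C) = 67.8/12.01 = 5.645, n(H) = 7.12/1.008 = 7.063, n(Cl) = 25.08/35.45 = 0.7075
Smallest is Cl at 0.7075 mol; normalising gives C 7.979, H 9.984, Cl 1.000
Ratio ≈ 8:10:1, so the empirical formula is C8H10Cl
Empirical-formula mass = 141.61 g/mol
n = 281 / 141.61 = 1.98 ≈ 2
Molecular formula = (C8H10Cl)×2 = C16H20Cl2

C16H20Cl2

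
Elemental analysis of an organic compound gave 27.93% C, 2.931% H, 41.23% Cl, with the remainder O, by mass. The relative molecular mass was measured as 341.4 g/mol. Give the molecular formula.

C8H10Cl4O6

Assume 100 g: 27.93 g C, 2.931 g H, 41.23 g Cl, 27.909 g O.
C: 27.93 g ÷ 12.01 g/mol = 2.326 mol
H: 2.931 g ÷ 1.008 g/mol = 2.908 mol
Cl: 41.23 g ÷ 35.45 g/mol = 1.163 mol
O: 27.909 g ÷ 16.00 g/mol = 1.744 mol
Ratios (÷ 1.163): C 2.000, H 2.500, Cl 1.000, O 1.500
Scaling by 2: C 4.00, H 5.00, Cl 2.00, O 3.00 → C4H5Cl2O3
Empirical-formula mass = 171.98 g/mol
n = 341.4 / 171.98 = 1.99 ≈ 2
Molecular formula = (C4H5Cl2O3)×2 = C8H10Cl4O6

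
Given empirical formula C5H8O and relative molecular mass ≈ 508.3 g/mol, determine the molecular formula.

C30H48O6

Empirical-formula mass = 84.11 g/mol
n = 508.3 / 84.11 = 6.04 ≈ 6
Molecular formula = (C5H8O)6 = C30H48O6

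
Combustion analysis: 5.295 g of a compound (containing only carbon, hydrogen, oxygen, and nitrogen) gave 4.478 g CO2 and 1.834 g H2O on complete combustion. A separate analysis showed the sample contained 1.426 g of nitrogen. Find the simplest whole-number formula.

C2H4N2O3

mol C = 4.478 / 44.01 = 0.1017; mass C = 0.1017 × 12.01 = 1.222 g
mol H = 2 × (1.834 / 18.02) = 0.2036; mass H = 0.2036 × 1.008 = 0.2052 g
mol N = 1.426 / 14.01 = 0.1018
mass O = 5.295 − (2.853) = 2.442 g → mol O = 0.1526
Ratios (÷ 0.1017): C 1.000, H 2.001, N 1.000, O 1.500
×2: C 2.00, H 4.00, N 2.00, O 3.00 → C2H4N2O3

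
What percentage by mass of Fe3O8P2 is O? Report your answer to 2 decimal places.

Molar mass = 3(55.85) + 8(16.00) + 2(30.97) = 357.490 g/mol
Mass of O per mole = 8 × 16.00 = 128.000 g
% O = 128.000 / 357.490 × 100 = 35.81%

35.81%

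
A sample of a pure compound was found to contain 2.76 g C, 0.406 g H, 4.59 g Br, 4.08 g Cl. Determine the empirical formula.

C4H7BrCl2

Moles — C: 2.76 / 12.01 = 0.2298 mol; H: 0.406 / 1.008 = 0.4028 mol; Br: 4.59 / 79.90 = 0.05745 mol; Cl: 4.08 / 35.45 = 0.1151 mol
Smallest is Br at 0.05745 mol; normalising gives C 4.000, H 7.011, Br 1.000, Cl 2.003
→ C4H7BrCl2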